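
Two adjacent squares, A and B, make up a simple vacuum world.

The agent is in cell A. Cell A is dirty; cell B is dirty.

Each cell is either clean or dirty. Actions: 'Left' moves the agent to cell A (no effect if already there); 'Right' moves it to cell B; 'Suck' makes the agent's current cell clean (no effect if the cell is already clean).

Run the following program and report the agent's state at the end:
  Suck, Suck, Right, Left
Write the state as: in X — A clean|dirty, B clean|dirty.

Suck (#1): in A — A clean, B dirty
Suck (#2): in A — A clean, B dirty
Right (#3): in B — A clean, B dirty
Left (#4): in A — A clean, B dirty

in A — A clean, B dirty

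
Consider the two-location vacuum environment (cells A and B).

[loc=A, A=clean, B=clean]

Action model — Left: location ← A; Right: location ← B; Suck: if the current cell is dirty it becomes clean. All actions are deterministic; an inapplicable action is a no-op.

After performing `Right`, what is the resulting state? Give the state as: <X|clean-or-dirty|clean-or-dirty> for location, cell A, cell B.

start: <A|clean|clean>
1. Right → <B|clean|clean>

<B|clean|clean>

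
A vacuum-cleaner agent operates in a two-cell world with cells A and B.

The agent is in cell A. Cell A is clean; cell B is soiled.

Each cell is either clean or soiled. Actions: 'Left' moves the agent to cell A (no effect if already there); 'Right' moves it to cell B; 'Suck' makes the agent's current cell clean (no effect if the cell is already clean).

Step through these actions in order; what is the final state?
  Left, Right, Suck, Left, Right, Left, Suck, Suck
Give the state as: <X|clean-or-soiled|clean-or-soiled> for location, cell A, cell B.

<A|clean|clean>

t=1 Left ⇒ <A|clean|soiled>
t=2 Right ⇒ <B|clean|soiled>
t=3 Suck ⇒ <B|clean|clean>
t=4 Left ⇒ <A|clean|clean>
t=5 Right ⇒ <B|clean|clean>
t=6 Left ⇒ <A|clean|clean>
t=7 Suck ⇒ <A|clean|clean>
t=8 Suck ⇒ <A|clean|clean>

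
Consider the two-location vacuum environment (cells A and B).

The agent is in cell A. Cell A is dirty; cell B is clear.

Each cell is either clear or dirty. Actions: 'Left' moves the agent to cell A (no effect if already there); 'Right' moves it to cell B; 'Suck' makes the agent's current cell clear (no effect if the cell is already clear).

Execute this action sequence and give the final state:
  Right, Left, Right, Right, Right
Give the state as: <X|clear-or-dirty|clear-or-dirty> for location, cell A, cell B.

<B|dirty|clear>

Right (#1): <B|dirty|clear>
Left (#2): <A|dirty|clear>
Right (#3): <B|dirty|clear>
Right (#4): <B|dirty|clear>
Right (#5): <B|dirty|clear>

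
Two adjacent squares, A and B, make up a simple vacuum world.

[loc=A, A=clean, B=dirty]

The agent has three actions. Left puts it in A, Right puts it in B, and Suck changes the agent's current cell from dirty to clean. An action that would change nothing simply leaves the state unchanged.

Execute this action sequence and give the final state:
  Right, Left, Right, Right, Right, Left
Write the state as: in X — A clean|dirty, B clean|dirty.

in A — A clean, B dirty

[1] after Right: in B — A clean, B dirty
[2] after Left: in A — A clean, B dirty
[3] after Right: in B — A clean, B dirty
[4] after Right: in B — A clean, B dirty
[5] after Right: in B — A clean, B dirty
[6] after Left: in A — A clean, B dirty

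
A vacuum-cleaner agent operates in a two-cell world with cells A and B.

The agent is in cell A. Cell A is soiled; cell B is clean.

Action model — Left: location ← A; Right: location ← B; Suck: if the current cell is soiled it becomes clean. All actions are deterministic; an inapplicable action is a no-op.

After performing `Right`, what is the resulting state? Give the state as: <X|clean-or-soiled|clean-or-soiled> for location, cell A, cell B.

start: <A|soiled|clean>
t=1 Right ⇒ <B|soiled|clean>

<B|soiled|clean>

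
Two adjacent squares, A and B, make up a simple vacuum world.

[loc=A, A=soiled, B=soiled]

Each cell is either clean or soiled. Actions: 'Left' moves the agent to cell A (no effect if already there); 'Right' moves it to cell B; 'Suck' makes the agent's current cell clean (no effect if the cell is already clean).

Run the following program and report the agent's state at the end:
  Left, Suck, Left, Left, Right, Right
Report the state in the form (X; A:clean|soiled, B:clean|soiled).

step 1/6 (Left): (A; A:soiled, B:soiled)
step 2/6 (Suck): (A; A:clean, B:soiled)
step 3/6 (Left): (A; A:clean, B:soiled)
step 4/6 (Left): (A; A:clean, B:soiled)
step 5/6 (Right): (B; A:clean, B:soiled)
step 6/6 (Right): (B; A:clean, B:soiled)

(B; A:clean, B:soiled)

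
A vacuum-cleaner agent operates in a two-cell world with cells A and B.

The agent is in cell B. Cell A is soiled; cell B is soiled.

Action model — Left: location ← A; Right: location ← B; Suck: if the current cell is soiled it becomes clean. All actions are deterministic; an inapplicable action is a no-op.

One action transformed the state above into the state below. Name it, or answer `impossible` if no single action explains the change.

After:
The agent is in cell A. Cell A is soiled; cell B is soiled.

try  Left: (A; A:soiled, B:soiled)  ← match
try Right: (B; A:soiled, B:soiled)
try  Suck: (B; A:soiled, B:clean)

Left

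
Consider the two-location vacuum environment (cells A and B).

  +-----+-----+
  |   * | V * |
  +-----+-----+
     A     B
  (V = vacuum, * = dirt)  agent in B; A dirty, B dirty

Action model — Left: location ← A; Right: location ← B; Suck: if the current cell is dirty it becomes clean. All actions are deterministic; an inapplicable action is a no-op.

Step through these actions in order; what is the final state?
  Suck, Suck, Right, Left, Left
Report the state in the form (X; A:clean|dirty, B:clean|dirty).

t=1 Suck ⇒ (B; A:dirty, B:clean)
t=2 Suck ⇒ (B; A:dirty, B:clean)
t=3 Right ⇒ (B; A:dirty, B:clean)
t=4 Left ⇒ (A; A:dirty, B:clean)
t=5 Left ⇒ (A; A:dirty, B:clean)

(A; A:dirty, B:clean)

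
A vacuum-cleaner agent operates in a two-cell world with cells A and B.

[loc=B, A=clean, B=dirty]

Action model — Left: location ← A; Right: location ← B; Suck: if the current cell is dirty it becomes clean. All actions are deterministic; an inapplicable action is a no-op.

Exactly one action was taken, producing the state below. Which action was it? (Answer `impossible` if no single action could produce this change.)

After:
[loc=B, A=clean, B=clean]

Suck

try  Left: (A; A:clean, B:dirty)
try Right: (B; A:clean, B:dirty)
try  Suck: (B; A:clean, B:clean)  ← match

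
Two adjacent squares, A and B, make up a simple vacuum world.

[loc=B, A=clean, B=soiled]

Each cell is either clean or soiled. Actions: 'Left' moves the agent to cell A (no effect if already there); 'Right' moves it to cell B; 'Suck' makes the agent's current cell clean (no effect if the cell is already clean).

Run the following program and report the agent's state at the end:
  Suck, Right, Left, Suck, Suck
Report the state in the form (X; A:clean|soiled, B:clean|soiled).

1. Suck → (B; A:clean, B:clean)
2. Right → (B; A:clean, B:clean)
3. Left → (A; A:clean, B:clean)
4. Suck → (A; A:clean, B:clean)
5. Suck → (A; A:clean, B:clean)

(A; A:clean, B:clean)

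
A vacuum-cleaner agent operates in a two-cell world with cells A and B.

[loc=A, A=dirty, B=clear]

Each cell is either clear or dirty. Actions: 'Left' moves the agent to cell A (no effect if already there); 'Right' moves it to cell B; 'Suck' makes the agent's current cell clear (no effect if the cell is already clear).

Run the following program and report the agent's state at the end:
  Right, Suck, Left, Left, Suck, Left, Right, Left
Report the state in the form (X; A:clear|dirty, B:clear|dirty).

[1] after Right: (B; A:dirty, B:clear)
[2] after Suck: (B; A:dirty, B:clear)
[3] after Left: (A; A:dirty, B:clear)
[4] after Left: (A; A:dirty, B:clear)
[5] after Suck: (A; A:clear, B:clear)
[6] after Left: (A; A:clear, B:clear)
[7] after Right: (B; A:clear, B:clear)
[8] after Left: (A; A:clear, B:clear)

(A; A:clear, B:clear)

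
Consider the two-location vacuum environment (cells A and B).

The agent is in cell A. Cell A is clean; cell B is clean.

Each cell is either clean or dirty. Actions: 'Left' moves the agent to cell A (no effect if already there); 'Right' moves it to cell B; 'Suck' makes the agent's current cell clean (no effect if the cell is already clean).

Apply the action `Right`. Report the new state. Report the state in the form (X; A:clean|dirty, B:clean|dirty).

start: (A; A:clean, B:clean)
1) do Right; now (B; A:clean, B:clean)

(B; A:clean, B:clean)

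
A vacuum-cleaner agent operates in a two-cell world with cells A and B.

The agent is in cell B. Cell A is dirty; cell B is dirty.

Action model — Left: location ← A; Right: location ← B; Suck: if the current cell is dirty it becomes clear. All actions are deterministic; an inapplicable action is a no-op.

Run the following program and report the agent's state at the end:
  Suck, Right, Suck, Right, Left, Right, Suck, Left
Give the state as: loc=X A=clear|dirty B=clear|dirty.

loc=A A=dirty B=clear

step 1/8 (Suck): loc=B A=dirty B=clear
step 2/8 (Right): loc=B A=dirty B=clear
step 3/8 (Suck): loc=B A=dirty B=clear
step 4/8 (Right): loc=B A=dirty B=clear
step 5/8 (Left): loc=A A=dirty B=clear
step 6/8 (Right): loc=B A=dirty B=clear
step 7/8 (Suck): loc=B A=dirty B=clear
step 8/8 (Left): loc=A A=dirty B=clear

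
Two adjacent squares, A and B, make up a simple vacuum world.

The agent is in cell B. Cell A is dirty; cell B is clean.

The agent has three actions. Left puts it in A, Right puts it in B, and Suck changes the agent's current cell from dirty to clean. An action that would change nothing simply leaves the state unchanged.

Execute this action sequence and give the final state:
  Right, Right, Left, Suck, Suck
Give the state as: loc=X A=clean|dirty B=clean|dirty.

Right (#1): loc=B A=dirty B=clean
Right (#2): loc=B A=dirty B=clean
Left (#3): loc=A A=dirty B=clean
Suck (#4): loc=A A=clean B=clean
Suck (#5): loc=A A=clean B=clean

loc=A A=clean B=clean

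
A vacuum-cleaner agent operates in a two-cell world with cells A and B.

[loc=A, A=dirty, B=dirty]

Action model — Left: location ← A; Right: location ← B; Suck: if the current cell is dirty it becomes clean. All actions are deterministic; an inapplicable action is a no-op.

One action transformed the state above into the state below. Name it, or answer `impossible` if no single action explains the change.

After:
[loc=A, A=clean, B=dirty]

Suck

try  Left: <A|dirty|dirty>
try Right: <B|dirty|dirty>
try  Suck: <A|clean|dirty>  ← match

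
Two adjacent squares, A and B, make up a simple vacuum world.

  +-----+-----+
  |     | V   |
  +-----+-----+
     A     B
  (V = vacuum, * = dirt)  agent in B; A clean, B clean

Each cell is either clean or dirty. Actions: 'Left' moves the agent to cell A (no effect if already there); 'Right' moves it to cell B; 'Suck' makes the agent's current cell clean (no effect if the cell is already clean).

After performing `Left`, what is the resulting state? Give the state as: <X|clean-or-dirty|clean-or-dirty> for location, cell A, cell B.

<A|clean|clean>

start: <B|clean|clean>
[1] after Left: <A|clean|clean>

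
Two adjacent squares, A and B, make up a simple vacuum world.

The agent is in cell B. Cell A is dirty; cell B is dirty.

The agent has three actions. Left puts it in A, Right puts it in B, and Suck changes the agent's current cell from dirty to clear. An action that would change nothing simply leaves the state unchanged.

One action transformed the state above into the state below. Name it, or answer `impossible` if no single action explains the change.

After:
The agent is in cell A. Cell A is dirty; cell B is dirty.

Left

try  Left: in A — A dirty, B dirty  ← match
try Right: in B — A dirty, B dirty
try  Suck: in B — A dirty, B clear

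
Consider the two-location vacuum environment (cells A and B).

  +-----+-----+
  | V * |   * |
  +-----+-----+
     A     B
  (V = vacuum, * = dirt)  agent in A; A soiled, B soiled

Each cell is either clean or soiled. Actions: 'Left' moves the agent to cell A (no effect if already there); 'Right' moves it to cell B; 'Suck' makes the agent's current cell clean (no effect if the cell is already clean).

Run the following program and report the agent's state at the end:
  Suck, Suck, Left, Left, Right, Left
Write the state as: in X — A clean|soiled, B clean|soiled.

in A — A clean, B soiled

Suck (#1): in A — A clean, B soiled
Suck (#2): in A — A clean, B soiled
Left (#3): in A — A clean, B soiled
Left (#4): in A — A clean, B soiled
Right (#5): in B — A clean, B soiled
Left (#6): in A — A clean, B soiled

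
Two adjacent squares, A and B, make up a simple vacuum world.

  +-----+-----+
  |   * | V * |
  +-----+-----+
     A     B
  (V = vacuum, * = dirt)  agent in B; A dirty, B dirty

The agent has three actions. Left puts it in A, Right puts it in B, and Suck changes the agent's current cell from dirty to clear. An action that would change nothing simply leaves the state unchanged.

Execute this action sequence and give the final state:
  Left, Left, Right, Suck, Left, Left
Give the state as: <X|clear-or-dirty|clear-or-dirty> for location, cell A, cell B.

1. Left → <A|dirty|dirty>
2. Left → <A|dirty|dirty>
3. Right → <B|dirty|dirty>
4. Suck → <B|dirty|clear>
5. Left → <A|dirty|clear>
6. Left → <A|dirty|clear>

<A|dirty|clear>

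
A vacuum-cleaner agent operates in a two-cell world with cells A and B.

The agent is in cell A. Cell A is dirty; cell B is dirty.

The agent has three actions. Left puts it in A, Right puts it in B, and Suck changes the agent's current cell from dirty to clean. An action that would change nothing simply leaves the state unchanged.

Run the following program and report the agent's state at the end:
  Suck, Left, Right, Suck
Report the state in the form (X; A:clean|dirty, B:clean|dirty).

(B; A:clean, B:clean)

1) do Suck; now (A; A:clean, B:dirty)
2) do Left; now (A; A:clean, B:dirty)
3) do Right; now (B; A:clean, B:dirty)
4) do Suck; now (B; A:clean, B:clean)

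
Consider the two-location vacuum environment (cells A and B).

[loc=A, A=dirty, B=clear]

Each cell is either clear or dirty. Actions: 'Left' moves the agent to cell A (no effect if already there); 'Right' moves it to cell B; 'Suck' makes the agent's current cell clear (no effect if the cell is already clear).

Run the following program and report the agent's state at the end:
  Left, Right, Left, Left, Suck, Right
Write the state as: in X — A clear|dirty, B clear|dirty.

step 1/6 (Left): in A — A dirty, B clear
step 2/6 (Right): in B — A dirty, B clear
step 3/6 (Left): in A — A dirty, B clear
step 4/6 (Left): in A — A dirty, B clear
step 5/6 (Suck): in A — A clear, B clear
step 6/6 (Right): in B — A clear, B clear

in B — A clear, B clear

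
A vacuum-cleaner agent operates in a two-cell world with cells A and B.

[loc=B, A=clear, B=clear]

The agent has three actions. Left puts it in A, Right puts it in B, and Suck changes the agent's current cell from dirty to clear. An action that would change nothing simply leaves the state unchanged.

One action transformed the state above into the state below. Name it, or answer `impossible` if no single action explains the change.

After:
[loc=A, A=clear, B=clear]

try  Left: (A; A:clear, B:clear)  ← match
try Right: (B; A:clear, B:clear)
try  Suck: (B; A:clear, B:clear)

Left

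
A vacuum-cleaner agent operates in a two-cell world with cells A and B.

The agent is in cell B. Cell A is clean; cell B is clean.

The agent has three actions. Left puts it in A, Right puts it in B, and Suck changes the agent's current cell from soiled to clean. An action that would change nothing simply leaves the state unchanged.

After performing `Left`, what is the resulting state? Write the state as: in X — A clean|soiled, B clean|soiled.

start: in B — A clean, B clean
step 1/1 (Left): in A — A clean, B clean

in A — A clean, B clean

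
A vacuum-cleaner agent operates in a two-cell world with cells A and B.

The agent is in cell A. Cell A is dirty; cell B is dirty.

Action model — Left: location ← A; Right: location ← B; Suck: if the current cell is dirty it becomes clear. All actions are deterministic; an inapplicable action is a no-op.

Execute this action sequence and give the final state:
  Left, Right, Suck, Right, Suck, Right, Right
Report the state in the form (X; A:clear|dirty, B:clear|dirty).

(B; A:dirty, B:clear)

1) do Left; now (A; A:dirty, B:dirty)
2) do Right; now (B; A:dirty, B:dirty)
3) do Suck; now (B; A:dirty, B:clear)
4) do Right; now (B; A:dirty, B:clear)
5) do Suck; now (B; A:dirty, B:clear)
6) do Right; now (B; A:dirty, B:clear)
7) do Right; now (B; A:dirty, B:clear)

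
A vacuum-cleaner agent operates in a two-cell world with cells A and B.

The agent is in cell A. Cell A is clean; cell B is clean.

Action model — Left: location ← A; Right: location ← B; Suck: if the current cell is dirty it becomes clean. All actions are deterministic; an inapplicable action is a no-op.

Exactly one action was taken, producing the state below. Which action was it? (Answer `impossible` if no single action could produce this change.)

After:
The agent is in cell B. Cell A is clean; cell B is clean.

Right

try  Left: <A|clean|clean>
try Right: <B|clean|clean>  ← match
try  Suck: <A|clean|clean>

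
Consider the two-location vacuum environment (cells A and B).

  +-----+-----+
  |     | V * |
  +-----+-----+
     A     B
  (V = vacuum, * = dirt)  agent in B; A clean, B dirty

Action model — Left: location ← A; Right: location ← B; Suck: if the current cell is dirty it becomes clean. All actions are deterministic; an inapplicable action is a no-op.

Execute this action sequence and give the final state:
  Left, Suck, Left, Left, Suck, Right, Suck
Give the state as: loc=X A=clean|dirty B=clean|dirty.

loc=B A=clean B=clean

Left (#1): loc=A A=clean B=dirty
Suck (#2): loc=A A=clean B=dirty
Left (#3): loc=A A=clean B=dirty
Left (#4): loc=A A=clean B=dirty
Suck (#5): loc=A A=clean B=dirty
Right (#6): loc=B A=clean B=dirty
Suck (#7): loc=B A=clean B=clean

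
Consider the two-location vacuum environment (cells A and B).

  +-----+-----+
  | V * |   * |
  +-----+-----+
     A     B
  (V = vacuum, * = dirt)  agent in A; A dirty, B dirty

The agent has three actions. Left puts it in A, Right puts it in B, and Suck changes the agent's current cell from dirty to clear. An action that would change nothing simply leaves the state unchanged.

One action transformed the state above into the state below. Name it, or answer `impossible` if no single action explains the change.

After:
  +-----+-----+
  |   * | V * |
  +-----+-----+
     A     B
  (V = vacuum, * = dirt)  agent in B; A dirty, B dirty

try  Left: <A|dirty|dirty>
try Right: <B|dirty|dirty>  ← match
try  Suck: <A|clear|dirty>

Right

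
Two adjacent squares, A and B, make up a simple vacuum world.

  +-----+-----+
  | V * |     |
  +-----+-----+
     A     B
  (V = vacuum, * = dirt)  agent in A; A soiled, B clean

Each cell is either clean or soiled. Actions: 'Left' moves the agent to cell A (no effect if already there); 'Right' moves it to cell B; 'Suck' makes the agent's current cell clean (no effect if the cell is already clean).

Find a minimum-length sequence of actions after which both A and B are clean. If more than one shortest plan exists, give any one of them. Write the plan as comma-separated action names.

step 1/1 (Suck): <A|clean|clean>
min 1: A is soiled, one Suck

Suck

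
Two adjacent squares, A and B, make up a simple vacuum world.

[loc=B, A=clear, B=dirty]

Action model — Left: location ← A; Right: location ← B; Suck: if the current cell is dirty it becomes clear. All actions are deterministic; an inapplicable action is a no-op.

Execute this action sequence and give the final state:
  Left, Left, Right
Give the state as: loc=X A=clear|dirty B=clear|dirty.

loc=B A=clear B=dirty

[1] after Left: loc=A A=clear B=dirty
[2] after Left: loc=A A=clear B=dirty
[3] after Right: loc=B A=clear B=dirty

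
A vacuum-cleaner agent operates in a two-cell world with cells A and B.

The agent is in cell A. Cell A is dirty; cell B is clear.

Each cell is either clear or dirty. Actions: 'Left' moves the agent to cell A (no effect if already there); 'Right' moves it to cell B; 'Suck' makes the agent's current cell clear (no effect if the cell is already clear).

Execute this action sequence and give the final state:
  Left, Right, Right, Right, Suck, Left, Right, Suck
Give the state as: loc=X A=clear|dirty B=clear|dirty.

Left (#1): loc=A A=dirty B=clear
Right (#2): loc=B A=dirty B=clear
Right (#3): loc=B A=dirty B=clear
Right (#4): loc=B A=dirty B=clear
Suck (#5): loc=B A=dirty B=clear
Left (#6): loc=A A=dirty B=clear
Right (#7): loc=B A=dirty B=clear
Suck (#8): loc=B A=dirty B=clear

loc=B A=dirty B=clear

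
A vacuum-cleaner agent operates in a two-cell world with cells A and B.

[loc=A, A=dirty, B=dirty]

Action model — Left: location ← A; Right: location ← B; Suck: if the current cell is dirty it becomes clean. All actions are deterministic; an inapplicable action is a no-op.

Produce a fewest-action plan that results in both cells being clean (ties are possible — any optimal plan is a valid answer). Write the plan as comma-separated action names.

Suck, Right, Suck

Suck (#1): <A|clean|dirty>
Right (#2): <B|clean|dirty>
Suck (#3): <B|clean|clean>
min 3: Suck A + move + Suck B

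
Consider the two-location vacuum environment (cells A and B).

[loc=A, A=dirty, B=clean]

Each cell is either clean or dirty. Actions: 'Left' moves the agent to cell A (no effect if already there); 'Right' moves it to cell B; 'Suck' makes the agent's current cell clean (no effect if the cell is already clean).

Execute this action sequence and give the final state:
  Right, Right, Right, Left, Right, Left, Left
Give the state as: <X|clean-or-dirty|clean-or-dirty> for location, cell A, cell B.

1) do Right; now <B|dirty|clean>
2) do Right; now <B|dirty|clean>
3) do Right; now <B|dirty|clean>
4) do Left; now <A|dirty|clean>
5) do Right; now <B|dirty|clean>
6) do Left; now <A|dirty|clean>
7) do Left; now <A|dirty|clean>

<A|dirty|clean>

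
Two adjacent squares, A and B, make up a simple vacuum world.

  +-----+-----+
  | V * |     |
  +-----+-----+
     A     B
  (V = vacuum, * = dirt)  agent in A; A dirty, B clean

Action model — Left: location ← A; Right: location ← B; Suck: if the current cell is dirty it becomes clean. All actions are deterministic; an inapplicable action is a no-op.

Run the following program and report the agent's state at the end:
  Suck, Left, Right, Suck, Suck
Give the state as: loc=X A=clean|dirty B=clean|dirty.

1. Suck → loc=A A=clean B=clean
2. Left → loc=A A=clean B=clean
3. Right → loc=B A=clean B=clean
4. Suck → loc=B A=clean B=clean
5. Suck → loc=B A=clean B=clean

loc=B A=clean B=clean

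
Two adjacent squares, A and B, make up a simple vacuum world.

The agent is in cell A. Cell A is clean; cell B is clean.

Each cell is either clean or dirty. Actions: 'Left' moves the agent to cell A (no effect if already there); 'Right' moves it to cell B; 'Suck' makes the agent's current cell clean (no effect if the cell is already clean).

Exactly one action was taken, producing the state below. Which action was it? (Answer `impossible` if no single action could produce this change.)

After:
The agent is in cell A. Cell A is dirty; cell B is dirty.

impossible

try  Left: loc=A A=clean B=clean
try Right: loc=B A=clean B=clean
try  Suck: loc=A A=clean B=clean
no single action produces the after-state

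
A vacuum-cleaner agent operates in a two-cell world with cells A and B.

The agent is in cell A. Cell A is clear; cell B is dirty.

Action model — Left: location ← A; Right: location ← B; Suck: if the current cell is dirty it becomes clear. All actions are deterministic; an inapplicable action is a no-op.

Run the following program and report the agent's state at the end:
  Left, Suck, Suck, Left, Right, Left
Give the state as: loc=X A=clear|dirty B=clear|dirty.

loc=A A=clear B=dirty

t=1 Left ⇒ loc=A A=clear B=dirty
t=2 Suck ⇒ loc=A A=clear B=dirty
t=3 Suck ⇒ loc=A A=clear B=dirty
t=4 Left ⇒ loc=A A=clear B=dirty
t=5 Right ⇒ loc=B A=clear B=dirty
t=6 Left ⇒ loc=A A=clear B=dirty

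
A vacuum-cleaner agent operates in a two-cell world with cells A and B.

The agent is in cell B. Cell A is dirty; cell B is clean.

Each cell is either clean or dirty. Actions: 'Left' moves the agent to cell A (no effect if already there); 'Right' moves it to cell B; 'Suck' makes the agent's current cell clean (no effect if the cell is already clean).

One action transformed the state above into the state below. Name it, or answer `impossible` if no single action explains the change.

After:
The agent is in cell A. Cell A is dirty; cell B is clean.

try  Left: loc=A A=dirty B=clean  ← match
try Right: loc=B A=dirty B=clean
try  Suck: loc=B A=dirty B=clean

Left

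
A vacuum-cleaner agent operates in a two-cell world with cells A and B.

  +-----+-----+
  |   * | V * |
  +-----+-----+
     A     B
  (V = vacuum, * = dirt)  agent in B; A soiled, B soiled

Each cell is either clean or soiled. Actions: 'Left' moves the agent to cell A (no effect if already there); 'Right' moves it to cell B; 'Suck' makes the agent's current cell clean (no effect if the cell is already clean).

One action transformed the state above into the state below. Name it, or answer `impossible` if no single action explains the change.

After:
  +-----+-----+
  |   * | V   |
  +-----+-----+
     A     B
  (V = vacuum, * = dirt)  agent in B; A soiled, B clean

try  Left: in A — A soiled, B soiled
try Right: in B — A soiled, B soiled
try  Suck: in B — A soiled, B clean  ← match

Suck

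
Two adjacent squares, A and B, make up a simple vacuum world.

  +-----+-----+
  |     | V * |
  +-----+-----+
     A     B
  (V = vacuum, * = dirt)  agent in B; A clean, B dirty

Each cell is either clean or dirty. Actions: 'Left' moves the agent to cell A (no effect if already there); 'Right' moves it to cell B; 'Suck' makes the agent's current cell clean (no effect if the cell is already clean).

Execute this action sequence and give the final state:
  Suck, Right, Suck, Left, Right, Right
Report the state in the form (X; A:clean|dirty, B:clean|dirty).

t=1 Suck ⇒ (B; A:clean, B:clean)
t=2 Right ⇒ (B; A:clean, B:clean)
t=3 Suck ⇒ (B; A:clean, B:clean)
t=4 Left ⇒ (A; A:clean, B:clean)
t=5 Right ⇒ (B; A:clean, B:clean)
t=6 Right ⇒ (B; A:clean, B:clean)

(B; A:clean, B:clean)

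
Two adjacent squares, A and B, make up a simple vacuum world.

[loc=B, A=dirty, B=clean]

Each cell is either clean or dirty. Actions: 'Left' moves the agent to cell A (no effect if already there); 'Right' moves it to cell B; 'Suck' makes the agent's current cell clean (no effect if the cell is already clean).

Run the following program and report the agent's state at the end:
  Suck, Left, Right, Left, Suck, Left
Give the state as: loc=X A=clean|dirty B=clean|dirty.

loc=A A=clean B=clean

step 1/6 (Suck): loc=B A=dirty B=clean
step 2/6 (Left): loc=A A=dirty B=clean
step 3/6 (Right): loc=B A=dirty B=clean
step 4/6 (Left): loc=A A=dirty B=clean
step 5/6 (Suck): loc=A A=clean B=clean
step 6/6 (Left): loc=A A=clean B=clean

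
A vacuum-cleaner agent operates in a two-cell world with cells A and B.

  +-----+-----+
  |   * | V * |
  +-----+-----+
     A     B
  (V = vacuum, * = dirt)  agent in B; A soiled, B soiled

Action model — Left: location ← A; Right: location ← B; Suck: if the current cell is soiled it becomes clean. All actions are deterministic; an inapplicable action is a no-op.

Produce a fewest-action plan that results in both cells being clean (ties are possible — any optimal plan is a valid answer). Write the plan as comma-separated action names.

Suck, Left, Suck

t=1 Suck ⇒ loc=B A=soiled B=clean
t=2 Left ⇒ loc=A A=soiled B=clean
t=3 Suck ⇒ loc=A A=clean B=clean
min 3: Suck B + move + Suck A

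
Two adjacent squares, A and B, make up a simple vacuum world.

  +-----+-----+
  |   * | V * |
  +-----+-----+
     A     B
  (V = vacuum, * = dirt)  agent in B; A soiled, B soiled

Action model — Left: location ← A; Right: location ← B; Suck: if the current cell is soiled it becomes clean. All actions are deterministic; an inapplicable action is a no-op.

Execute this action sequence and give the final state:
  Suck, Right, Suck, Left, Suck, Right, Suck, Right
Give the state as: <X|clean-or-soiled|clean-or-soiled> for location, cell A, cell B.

<B|clean|clean>

1) do Suck; now <B|soiled|clean>
2) do Right; now <B|soiled|clean>
3) do Suck; now <B|soiled|clean>
4) do Left; now <A|soiled|clean>
5) do Suck; now <A|clean|clean>
6) do Right; now <B|clean|clean>
7) do Suck; now <B|clean|clean>
8) do Right; now <B|clean|clean>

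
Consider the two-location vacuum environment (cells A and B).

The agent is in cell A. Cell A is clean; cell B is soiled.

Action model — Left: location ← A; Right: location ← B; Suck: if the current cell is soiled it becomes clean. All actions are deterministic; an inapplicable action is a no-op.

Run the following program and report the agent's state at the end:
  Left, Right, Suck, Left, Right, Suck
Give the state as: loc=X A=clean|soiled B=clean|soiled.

loc=B A=clean B=clean

1. Left → loc=A A=clean B=soiled
2. Right → loc=B A=clean B=soiled
3. Suck → loc=B A=clean B=clean
4. Left → loc=A A=clean B=clean
5. Right → loc=B A=clean B=clean
6. Suck → loc=B A=clean B=clean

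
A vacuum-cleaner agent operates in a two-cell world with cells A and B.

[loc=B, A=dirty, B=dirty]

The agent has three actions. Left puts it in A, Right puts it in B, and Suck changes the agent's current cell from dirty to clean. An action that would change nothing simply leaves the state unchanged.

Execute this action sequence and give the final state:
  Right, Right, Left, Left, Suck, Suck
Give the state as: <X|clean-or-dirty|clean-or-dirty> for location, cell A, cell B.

step 1/6 (Right): <B|dirty|dirty>
step 2/6 (Right): <B|dirty|dirty>
step 3/6 (Left): <A|dirty|dirty>
step 4/6 (Left): <A|dirty|dirty>
step 5/6 (Suck): <A|clean|dirty>
step 6/6 (Suck): <A|clean|dirty>

<A|clean|dirty>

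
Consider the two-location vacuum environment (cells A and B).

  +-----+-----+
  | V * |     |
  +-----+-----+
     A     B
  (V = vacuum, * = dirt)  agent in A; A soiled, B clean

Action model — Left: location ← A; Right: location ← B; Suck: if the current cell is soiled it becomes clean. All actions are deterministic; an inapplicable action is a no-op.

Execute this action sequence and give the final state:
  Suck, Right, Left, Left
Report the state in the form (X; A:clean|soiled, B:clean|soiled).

(A; A:clean, B:clean)

1) do Suck; now (A; A:clean, B:clean)
2) do Right; now (B; A:clean, B:clean)
3) do Left; now (A; A:clean, B:clean)
4) do Left; now (A; A:clean, B:clean)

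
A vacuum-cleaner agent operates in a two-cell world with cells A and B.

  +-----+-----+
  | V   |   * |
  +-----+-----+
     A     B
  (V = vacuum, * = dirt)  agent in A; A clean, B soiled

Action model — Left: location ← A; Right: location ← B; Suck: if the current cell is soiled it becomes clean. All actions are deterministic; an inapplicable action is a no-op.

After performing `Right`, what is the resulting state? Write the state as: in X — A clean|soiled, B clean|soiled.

start: in A — A clean, B soiled
Right (#1): in B — A clean, B soiled

in B — A clean, B soiled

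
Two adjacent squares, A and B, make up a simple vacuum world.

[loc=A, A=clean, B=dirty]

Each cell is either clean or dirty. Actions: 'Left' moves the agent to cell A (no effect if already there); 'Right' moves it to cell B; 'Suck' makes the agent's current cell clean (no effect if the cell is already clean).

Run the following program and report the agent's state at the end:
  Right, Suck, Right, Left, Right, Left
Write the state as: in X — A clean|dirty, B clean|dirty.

Right (#1): in B — A clean, B dirty
Suck (#2): in B — A clean, B clean
Right (#3): in B — A clean, B clean
Left (#4): in A — A clean, B clean
Right (#5): in B — A clean, B clean
Left (#6): in A — A clean, B clean

in A — A clean, B clean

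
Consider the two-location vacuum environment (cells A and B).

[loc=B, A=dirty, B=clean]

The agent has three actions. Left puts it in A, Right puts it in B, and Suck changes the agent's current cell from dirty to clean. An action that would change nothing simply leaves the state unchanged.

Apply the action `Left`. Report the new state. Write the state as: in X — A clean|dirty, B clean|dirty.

start: in B — A dirty, B clean
1. Left → in A — A dirty, B clean

in A — A dirty, B clean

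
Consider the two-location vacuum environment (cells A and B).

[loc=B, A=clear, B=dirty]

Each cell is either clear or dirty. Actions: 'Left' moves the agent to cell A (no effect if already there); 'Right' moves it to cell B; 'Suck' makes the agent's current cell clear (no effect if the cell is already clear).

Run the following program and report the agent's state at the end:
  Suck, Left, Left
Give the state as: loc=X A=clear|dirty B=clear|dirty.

t=1 Suck ⇒ loc=B A=clear B=clear
t=2 Left ⇒ loc=A A=clear B=clear
t=3 Left ⇒ loc=A A=clear B=clear

loc=A A=clear B=clear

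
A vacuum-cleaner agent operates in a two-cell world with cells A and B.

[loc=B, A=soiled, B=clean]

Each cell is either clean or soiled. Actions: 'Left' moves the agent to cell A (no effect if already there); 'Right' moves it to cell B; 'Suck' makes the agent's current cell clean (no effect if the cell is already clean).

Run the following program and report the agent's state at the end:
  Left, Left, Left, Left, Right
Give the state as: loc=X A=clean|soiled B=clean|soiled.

loc=B A=soiled B=clean

1) do Left; now loc=A A=soiled B=clean
2) do Left; now loc=A A=soiled B=clean
3) do Left; now loc=A A=soiled B=clean
4) do Left; now loc=A A=soiled B=clean
5) do Right; now loc=B A=soiled B=clean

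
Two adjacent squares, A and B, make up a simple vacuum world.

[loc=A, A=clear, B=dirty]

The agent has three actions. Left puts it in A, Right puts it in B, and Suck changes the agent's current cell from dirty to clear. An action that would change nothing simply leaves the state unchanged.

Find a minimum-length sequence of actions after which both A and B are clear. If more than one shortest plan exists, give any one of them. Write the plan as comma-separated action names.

1) do Right; now (B; A:clear, B:dirty)
2) do Suck; now (B; A:clear, B:clear)
min 2: go B then Suck

Right, Suck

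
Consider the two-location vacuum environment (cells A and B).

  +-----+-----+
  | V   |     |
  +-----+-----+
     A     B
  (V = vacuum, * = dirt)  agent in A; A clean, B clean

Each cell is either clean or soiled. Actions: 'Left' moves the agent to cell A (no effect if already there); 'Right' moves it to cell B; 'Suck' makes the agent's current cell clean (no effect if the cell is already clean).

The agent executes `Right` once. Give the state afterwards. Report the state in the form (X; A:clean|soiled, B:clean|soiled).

start: (A; A:clean, B:clean)
1) do Right; now (B; A:clean, B:clean)

(B; A:clean, B:clean)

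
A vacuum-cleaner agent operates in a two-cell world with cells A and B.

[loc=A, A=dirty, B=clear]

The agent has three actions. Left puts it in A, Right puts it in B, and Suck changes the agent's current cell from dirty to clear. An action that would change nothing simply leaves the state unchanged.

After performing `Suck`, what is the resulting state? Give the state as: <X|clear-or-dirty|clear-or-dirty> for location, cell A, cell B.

<A|clear|clear>

start: <A|dirty|clear>
Suck (#1): <A|clear|clear>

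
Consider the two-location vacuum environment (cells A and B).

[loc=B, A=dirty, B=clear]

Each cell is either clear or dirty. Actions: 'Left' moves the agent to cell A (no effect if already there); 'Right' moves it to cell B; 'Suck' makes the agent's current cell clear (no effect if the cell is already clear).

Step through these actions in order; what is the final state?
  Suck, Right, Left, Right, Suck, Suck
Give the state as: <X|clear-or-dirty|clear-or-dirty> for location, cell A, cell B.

step 1/6 (Suck): <B|dirty|clear>
step 2/6 (Right): <B|dirty|clear>
step 3/6 (Left): <A|dirty|clear>
step 4/6 (Right): <B|dirty|clear>
step 5/6 (Suck): <B|dirty|clear>
step 6/6 (Suck): <B|dirty|clear>

<B|dirty|clear>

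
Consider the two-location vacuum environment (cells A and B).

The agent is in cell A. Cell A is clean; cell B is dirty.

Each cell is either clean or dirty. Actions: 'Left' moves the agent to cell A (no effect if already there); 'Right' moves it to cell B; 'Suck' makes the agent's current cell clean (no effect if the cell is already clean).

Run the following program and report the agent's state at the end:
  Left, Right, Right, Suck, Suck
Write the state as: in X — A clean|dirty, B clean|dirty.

in B — A clean, B clean

[1] after Left: in A — A clean, B dirty
[2] after Right: in B — A clean, B dirty
[3] after Right: in B — A clean, B dirty
[4] after Suck: in B — A clean, B clean
[5] after Suck: in B — A clean, B clean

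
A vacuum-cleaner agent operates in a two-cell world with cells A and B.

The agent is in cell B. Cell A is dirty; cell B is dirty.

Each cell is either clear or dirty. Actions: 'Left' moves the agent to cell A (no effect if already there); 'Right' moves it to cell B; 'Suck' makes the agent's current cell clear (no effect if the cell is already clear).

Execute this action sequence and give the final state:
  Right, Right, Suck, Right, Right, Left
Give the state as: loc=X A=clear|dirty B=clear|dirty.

1. Right → loc=B A=dirty B=dirty
2. Right → loc=B A=dirty B=dirty
3. Suck → loc=B A=dirty B=clear
4. Right → loc=B A=dirty B=clear
5. Right → loc=B A=dirty B=clear
6. Left → loc=A A=dirty B=clear

loc=A A=dirty B=clear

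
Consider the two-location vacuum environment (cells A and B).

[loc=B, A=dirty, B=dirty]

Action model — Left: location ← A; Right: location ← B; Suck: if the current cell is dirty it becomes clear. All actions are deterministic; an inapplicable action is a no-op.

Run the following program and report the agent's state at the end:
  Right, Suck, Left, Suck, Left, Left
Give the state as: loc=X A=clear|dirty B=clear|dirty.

t=1 Right ⇒ loc=B A=dirty B=dirty
t=2 Suck ⇒ loc=B A=dirty B=clear
t=3 Left ⇒ loc=A A=dirty B=clear
t=4 Suck ⇒ loc=A A=clear B=clear
t=5 Left ⇒ loc=A A=clear B=clear
t=6 Left ⇒ loc=A A=clear B=clear

loc=A A=clear B=clear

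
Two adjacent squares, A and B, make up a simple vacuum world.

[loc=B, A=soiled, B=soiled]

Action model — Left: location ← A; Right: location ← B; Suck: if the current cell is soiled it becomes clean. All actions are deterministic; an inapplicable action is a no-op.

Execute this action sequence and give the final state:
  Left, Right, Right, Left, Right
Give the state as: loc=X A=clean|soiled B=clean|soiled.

1) do Left; now loc=A A=soiled B=soiled
2) do Right; now loc=B A=soiled B=soiled
3) do Right; now loc=B A=soiled B=soiled
4) do Left; now loc=A A=soiled B=soiled
5) do Right; now loc=B A=soiled B=soiled

loc=B A=soiled B=soiled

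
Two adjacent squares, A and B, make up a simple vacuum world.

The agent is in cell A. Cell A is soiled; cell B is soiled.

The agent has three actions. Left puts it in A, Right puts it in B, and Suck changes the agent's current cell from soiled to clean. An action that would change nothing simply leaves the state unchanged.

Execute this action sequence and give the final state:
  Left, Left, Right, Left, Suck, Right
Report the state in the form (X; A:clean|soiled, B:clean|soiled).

t=1 Left ⇒ (A; A:soiled, B:soiled)
t=2 Left ⇒ (A; A:soiled, B:soiled)
t=3 Right ⇒ (B; A:soiled, B:soiled)
t=4 Left ⇒ (A; A:soiled, B:soiled)
t=5 Suck ⇒ (A; A:clean, B:soiled)
t=6 Right ⇒ (B; A:clean, B:soiled)

(B; A:clean, B:soiled)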